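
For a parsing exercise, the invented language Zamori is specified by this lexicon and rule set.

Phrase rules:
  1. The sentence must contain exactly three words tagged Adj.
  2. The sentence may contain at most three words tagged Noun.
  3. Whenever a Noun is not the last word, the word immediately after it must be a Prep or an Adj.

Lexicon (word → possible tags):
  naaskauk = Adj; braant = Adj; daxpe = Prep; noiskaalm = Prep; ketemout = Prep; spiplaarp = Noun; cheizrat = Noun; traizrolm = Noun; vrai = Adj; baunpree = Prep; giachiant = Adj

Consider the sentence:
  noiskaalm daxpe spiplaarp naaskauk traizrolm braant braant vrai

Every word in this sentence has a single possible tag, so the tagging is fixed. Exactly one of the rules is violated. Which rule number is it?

Fixed tagging: Prep Prep Noun Adj Noun Adj Adj Adj.
Applying the rules: R1 ✗, R2 ✓, R3 ✓.
Only rule 1 fails.

1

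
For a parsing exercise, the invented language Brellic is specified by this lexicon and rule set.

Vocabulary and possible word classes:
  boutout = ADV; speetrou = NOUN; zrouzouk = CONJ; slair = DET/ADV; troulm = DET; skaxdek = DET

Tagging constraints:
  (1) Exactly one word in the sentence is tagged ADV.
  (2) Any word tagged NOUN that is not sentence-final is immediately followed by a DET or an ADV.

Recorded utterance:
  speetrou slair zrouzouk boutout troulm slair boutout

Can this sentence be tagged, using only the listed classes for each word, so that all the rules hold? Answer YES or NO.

Candidates per position — 1:speetrou {NOUN}; 2:slair {DET,ADV}; 3:zrouzouk {CONJ}; 4:boutout {ADV}; 5:troulm {DET}; 6:slair {DET,ADV}; 7:boutout {ADV}.
Rule 1 cannot be satisfied by any choice of tags from the lexicon.
So there is no consistent tagging.

NO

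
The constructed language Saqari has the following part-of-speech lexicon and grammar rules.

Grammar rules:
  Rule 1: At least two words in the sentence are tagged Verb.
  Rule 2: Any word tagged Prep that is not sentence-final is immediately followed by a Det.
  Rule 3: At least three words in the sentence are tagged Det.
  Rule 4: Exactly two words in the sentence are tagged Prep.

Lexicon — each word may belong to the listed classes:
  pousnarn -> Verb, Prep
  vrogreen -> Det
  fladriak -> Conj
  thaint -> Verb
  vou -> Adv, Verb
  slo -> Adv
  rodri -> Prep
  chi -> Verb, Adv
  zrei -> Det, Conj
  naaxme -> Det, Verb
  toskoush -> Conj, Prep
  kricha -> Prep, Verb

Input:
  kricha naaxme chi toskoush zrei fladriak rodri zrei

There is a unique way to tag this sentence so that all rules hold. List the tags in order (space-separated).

Candidates per position — 1:kricha {Prep,Verb}; 2:naaxme {Det,Verb}; 3:chi {Verb,Adv}; 4:toskoush {Conj,Prep}; 5:zrei {Det,Conj}; 6:fladriak {Conj}; 7:rodri {Prep}; 8:zrei {Det,Conj}.
Word 2 cannot be Verb — rule 3 would then fail for every completion. It is Det.
Word 3 cannot be Adv — rule 1 would then fail for every completion. It is Verb.
Word 5 cannot be Conj — rule 3 would then fail for every completion. It is Det.
Word 8 cannot be Conj — rule 2 would then fail for every completion. It is Det.
Word 1 cannot be Prep — rule 1 would then fail for every completion. It is Verb.
Word 4 cannot be Conj — rule 4 would then fail for every completion. It is Prep.
The unique satisfying tagging is: Verb Det Verb Prep Det Conj Prep Det.
Verifying each rule — rule 1 ✓; rule 2 ✓; rule 3 ✓; rule 4 ✓.

Verb Det Verb Prep Det Conj Prep Det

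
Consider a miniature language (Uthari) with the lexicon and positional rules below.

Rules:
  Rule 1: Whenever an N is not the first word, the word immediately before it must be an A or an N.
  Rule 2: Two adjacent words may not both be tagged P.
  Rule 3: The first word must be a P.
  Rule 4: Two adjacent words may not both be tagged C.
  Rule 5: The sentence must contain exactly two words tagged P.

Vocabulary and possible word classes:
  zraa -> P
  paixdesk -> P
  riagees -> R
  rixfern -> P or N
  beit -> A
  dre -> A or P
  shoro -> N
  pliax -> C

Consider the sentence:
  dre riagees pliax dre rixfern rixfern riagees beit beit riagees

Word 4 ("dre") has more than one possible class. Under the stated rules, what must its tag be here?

Candidates per position — 1:dre {A,P}; 2:riagees {R}; 3:pliax {C}; 4:dre {A,P}; 5:rixfern {P,N}; 6:rixfern {P,N}; 7:riagees {R}; 8:beit {A}; 9:beit {A}; 10:riagees {R}.
Word 1 cannot be A — rule 3 would then fail for every completion. It is P.
Position 4: the remaining choice is settled jointly with positions 5, 6 — only A at position 4 is part of a tagging that satisfies every rule.
The unique satisfying tagging is: P R C A N P R A A R.
Rule-by-rule: rule 1 ✓; rule 2 ✓; rule 3 ✓; rule 4 ✓; rule 5 ✓.

A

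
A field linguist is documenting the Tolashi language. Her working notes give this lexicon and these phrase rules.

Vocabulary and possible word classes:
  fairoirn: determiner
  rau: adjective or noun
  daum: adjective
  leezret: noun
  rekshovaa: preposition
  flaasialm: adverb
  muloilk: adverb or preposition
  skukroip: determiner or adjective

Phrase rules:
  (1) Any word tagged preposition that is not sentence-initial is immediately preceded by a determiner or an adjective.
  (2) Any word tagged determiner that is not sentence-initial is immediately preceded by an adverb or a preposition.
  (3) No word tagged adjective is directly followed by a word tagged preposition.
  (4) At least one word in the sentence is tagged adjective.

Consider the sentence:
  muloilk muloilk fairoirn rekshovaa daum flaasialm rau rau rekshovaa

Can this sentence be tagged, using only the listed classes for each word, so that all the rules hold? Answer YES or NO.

NO

Candidates per position — 1:muloilk {adverb,preposition}; 2:muloilk {adverb,preposition}; 3:fairoirn {determiner}; 4:rekshovaa {preposition}; 5:daum {adjective}; 6:flaasialm {adverb}; 7:rau {adjective,noun}; 8:rau {adjective,noun}; 9:rekshovaa {preposition}.
Every candidate sequence violates at least one rule; no consistent tagging exists.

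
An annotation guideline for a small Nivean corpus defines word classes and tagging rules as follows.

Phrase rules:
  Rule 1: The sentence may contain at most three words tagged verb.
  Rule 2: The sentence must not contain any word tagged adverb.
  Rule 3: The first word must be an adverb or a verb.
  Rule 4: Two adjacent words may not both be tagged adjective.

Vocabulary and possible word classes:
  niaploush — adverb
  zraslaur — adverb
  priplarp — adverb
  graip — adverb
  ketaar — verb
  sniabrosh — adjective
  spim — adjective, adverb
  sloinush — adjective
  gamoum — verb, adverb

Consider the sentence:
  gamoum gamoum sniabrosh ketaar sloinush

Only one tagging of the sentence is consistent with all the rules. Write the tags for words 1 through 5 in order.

verb verb adjective verb adjective

Candidates per position — 1:gamoum {verb,adverb}; 2:gamoum {verb,adverb}; 3:sniabrosh {adjective}; 4:ketaar {verb}; 5:sloinush {adjective}.
Position 1: adverb is ruled out by rule 2; that leaves verb.
Position 2: adverb is ruled out by rule 2; that leaves verb.
So the tagging must be: verb verb adjective verb adjective.
Rule-by-rule: rule 1 satisfied; rule 2 satisfied; rule 3 satisfied; rule 4 satisfied.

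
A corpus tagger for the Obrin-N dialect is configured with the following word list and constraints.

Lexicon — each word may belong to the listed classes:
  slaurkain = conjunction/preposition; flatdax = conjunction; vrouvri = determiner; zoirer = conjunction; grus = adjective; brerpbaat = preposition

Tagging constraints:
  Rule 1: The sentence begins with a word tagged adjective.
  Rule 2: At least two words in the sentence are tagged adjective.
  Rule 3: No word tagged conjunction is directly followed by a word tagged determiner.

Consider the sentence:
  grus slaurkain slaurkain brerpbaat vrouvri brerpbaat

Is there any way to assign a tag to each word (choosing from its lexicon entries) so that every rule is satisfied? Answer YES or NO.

Candidates per position — 1:grus {adjective}; 2:slaurkain {conjunction,preposition}; 3:slaurkain {conjunction,preposition}; 4:brerpbaat {preposition}; 5:vrouvri {determiner}; 6:brerpbaat {preposition}.
Rule 2 cannot be satisfied by any choice of tags from the lexicon.
So there is no consistent tagging.

NO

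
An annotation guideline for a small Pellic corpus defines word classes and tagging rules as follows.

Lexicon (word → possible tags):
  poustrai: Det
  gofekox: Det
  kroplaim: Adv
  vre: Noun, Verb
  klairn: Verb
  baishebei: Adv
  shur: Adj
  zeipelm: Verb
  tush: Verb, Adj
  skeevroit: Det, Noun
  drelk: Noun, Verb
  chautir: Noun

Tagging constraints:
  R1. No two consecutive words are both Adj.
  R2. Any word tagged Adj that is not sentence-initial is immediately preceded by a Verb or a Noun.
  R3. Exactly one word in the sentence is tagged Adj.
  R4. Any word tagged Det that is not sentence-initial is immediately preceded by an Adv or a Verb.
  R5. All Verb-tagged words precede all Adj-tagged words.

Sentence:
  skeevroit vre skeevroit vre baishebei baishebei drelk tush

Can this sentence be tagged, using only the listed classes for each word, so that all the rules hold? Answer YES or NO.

YES

Candidates per position — 1:skeevroit {Det,Noun}; 2:vre {Noun,Verb}; 3:skeevroit {Det,Noun}; 4:vre {Noun,Verb}; 5:baishebei {Adv}; 6:baishebei {Adv}; 7:drelk {Noun,Verb}; 8:tush {Verb,Adj}.
One satisfying assignment: Noun Noun Noun Noun Adv Adv Noun Adj.
Verifying each rule — rule 1 ok; rule 2 ok; rule 3 ok; rule 4 ok; rule 5 ok.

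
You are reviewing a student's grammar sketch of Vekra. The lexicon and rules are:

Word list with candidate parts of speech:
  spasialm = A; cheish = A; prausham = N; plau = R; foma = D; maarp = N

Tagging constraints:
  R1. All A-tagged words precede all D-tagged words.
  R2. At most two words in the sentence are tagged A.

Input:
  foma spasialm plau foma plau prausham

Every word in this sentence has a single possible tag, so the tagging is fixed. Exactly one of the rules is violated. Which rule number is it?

Fixed tagging: D A R D R N.
Rule check: R1 violated, R2 holds.
Only rule 1 fails.

1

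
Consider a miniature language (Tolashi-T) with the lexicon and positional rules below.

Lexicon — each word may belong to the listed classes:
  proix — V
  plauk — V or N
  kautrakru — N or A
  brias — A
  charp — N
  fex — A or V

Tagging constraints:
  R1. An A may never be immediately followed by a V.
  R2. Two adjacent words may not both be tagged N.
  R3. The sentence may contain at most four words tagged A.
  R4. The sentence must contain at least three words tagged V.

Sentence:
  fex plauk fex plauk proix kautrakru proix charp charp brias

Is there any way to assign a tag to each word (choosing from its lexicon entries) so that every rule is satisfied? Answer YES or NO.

NO

Candidates per position — 1:fex {A,V}; 2:plauk {V,N}; 3:fex {A,V}; 4:plauk {V,N}; 5:proix {V}; 6:kautrakru {N,A}; 7:proix {V}; 8:charp {N}; 9:charp {N}; 10:brias {A}.
Rule 2 cannot be satisfied by any choice of tags from the lexicon.
So there is no consistent tagging.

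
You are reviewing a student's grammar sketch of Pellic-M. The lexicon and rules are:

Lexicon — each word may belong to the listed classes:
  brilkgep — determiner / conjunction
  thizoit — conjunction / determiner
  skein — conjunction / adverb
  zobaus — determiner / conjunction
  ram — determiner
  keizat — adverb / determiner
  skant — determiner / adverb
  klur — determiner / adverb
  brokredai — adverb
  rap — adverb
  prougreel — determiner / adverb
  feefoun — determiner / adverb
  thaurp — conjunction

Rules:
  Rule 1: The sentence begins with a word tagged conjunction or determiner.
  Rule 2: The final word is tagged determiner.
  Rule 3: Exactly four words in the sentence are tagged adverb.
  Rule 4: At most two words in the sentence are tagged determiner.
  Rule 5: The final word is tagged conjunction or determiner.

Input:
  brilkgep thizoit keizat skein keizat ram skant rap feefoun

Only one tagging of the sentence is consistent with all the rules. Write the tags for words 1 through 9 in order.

Candidates per position — 1:brilkgep {determiner,conjunction}; 2:thizoit {conjunction,determiner}; 3:keizat {adverb,determiner}; 4:skein {conjunction,adverb}; 5:keizat {adverb,determiner}; 6:ram {determiner}; 7:skant {determiner,adverb}; 8:rap {adverb}; 9:feefoun {determiner,adverb}.
At position 9, choosing adverb makes rule 2 impossible to satisfy; hence determiner.
At position 1, choosing determiner makes rule 4 impossible to satisfy; hence conjunction.
At position 2, choosing determiner makes rule 4 impossible to satisfy; hence conjunction.
At position 3, choosing determiner makes rule 4 impossible to satisfy; hence adverb.
At position 5, choosing determiner makes rule 4 impossible to satisfy; hence adverb.
At position 7, choosing determiner makes rule 4 impossible to satisfy; hence adverb.
At position 4, choosing adverb makes rule 3 impossible to satisfy; hence conjunction.
That leaves exactly one tagging: conjunction conjunction adverb conjunction adverb determiner adverb adverb determiner.
Verifying each rule — rule 1 satisfied; rule 2 satisfied; rule 3 satisfied; rule 4 satisfied; rule 5 satisfied.

conjunction conjunction adverb conjunction adverb determiner adverb adverb determiner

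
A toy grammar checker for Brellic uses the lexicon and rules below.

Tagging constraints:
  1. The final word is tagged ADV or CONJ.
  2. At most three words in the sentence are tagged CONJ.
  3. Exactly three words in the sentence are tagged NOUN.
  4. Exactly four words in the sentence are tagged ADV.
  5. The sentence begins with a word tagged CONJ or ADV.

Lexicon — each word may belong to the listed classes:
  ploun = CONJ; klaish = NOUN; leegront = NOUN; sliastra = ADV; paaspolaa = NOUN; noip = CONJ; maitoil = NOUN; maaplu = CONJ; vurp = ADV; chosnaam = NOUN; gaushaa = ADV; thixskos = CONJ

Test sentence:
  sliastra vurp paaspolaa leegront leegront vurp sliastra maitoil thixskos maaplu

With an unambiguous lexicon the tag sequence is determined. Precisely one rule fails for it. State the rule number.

3

Fixed tagging: ADV ADV NOUN NOUN NOUN ADV ADV NOUN CONJ CONJ.
Checking each rule: R1 holds, R2 holds, R3 violated, R4 holds, R5 holds.
Only rule 3 fails.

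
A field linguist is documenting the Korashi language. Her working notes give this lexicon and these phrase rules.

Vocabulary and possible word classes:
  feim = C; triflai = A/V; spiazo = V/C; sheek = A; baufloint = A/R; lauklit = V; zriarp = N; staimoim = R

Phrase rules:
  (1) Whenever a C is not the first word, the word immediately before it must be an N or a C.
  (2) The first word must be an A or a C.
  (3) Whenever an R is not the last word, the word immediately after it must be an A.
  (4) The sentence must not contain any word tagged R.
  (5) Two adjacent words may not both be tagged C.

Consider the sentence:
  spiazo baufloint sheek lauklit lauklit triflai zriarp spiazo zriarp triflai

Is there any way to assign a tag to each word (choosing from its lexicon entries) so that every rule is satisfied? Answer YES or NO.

YES

Candidates per position — 1:spiazo {V,C}; 2:baufloint {A,R}; 3:sheek {A}; 4:lauklit {V}; 5:lauklit {V}; 6:triflai {A,V}; 7:zriarp {N}; 8:spiazo {V,C}; 9:zriarp {N}; 10:triflai {A,V}.
One satisfying assignment: C A A V V V N C N V.
Checking: rule 1 satisfied; rule 2 satisfied; rule 3 satisfied; rule 4 satisfied; rule 5 satisfied.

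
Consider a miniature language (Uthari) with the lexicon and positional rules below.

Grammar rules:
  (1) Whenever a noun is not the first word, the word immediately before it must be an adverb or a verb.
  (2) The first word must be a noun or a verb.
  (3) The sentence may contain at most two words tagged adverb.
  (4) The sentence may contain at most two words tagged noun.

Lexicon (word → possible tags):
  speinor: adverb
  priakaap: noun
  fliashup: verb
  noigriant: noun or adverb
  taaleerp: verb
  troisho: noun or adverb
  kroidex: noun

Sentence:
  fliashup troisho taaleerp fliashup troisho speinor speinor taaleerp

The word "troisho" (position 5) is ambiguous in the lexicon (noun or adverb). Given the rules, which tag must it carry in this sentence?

noun

Candidates per position — 1:fliashup {verb}; 2:troisho {noun,adverb}; 3:taaleerp {verb}; 4:fliashup {verb}; 5:troisho {noun,adverb}; 6:speinor {adverb}; 7:speinor {adverb}; 8:taaleerp {verb}.
Position 2: tagging it adverb would leave rule 3 unsatisfiable, so it must be noun.
Position 5: tagging it adverb would leave rule 3 unsatisfiable, so it must be noun.
The unique satisfying tagging is: verb noun verb verb noun adverb adverb verb.
Verifying each rule — rule 1 satisfied; rule 2 satisfied; rule 3 satisfied; rule 4 satisfied.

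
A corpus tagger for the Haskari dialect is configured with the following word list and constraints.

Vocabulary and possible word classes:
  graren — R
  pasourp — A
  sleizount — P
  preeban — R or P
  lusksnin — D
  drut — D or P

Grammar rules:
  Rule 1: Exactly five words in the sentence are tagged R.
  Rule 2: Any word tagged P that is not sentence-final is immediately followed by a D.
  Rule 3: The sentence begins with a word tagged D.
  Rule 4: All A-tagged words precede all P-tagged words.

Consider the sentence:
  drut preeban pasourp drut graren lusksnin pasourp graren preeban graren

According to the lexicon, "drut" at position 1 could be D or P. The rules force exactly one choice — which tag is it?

Candidates per position — 1:drut {D,P}; 2:preeban {R,P}; 3:pasourp {A}; 4:drut {D,P}; 5:graren {R}; 6:lusksnin {D}; 7:pasourp {A}; 8:graren {R}; 9:preeban {R,P}; 10:graren {R}.
At position 1, choosing P makes rule 2 impossible to satisfy; hence D.
At position 2, choosing P makes rule 1 impossible to satisfy; hence R.
At position 4, choosing P makes rule 2 impossible to satisfy; hence D.
At position 9, choosing P makes rule 1 impossible to satisfy; hence R.
So the tagging must be: D R A D R D A R R R.
Verifying each rule — rule 1 holds; rule 2 holds; rule 3 holds; rule 4 holds.

D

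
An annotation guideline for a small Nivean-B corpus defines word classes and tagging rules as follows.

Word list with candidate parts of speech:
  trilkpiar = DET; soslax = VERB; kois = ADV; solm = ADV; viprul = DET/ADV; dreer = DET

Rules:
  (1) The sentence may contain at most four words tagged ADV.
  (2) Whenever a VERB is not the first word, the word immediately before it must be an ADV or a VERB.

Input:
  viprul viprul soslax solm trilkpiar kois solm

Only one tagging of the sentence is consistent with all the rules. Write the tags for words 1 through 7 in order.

DET ADV VERB ADV DET ADV ADV

Candidates per position — 1:viprul {DET,ADV}; 2:viprul {DET,ADV}; 3:soslax {VERB}; 4:solm {ADV}; 5:trilkpiar {DET}; 6:kois {ADV}; 7:solm {ADV}.
If word 2 were DET, no tagging could satisfy rule 2; so word 2 is ADV.
If word 1 were ADV, no tagging could satisfy rule 1; so word 1 is DET.
That leaves exactly one tagging: DET ADV VERB ADV DET ADV ADV.
Rule-by-rule: rule 1 ✓; rule 2 ✓.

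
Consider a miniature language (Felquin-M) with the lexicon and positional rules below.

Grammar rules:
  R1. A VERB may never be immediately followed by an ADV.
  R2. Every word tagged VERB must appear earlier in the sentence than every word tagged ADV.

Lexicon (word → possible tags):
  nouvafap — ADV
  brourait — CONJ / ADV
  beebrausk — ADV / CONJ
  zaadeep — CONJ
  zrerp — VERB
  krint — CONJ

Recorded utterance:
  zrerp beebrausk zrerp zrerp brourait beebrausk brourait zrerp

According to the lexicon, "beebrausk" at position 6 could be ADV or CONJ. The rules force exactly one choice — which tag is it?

Candidates per position — 1:zrerp {VERB}; 2:beebrausk {ADV,CONJ}; 3:zrerp {VERB}; 4:zrerp {VERB}; 5:brourait {CONJ,ADV}; 6:beebrausk {ADV,CONJ}; 7:brourait {CONJ,ADV}; 8:zrerp {VERB}.
If word 2 were ADV, no tagging could satisfy rule 1; so word 2 is CONJ.
If word 5 were ADV, no tagging could satisfy rule 1; so word 5 is CONJ.
If word 6 were ADV, no tagging could satisfy rule 2; so word 6 is CONJ.
If word 7 were ADV, no tagging could satisfy rule 2; so word 7 is CONJ.
So the tagging must be: VERB CONJ VERB VERB CONJ CONJ CONJ VERB.
Rule-by-rule: rule 1 holds; rule 2 holds.

CONJ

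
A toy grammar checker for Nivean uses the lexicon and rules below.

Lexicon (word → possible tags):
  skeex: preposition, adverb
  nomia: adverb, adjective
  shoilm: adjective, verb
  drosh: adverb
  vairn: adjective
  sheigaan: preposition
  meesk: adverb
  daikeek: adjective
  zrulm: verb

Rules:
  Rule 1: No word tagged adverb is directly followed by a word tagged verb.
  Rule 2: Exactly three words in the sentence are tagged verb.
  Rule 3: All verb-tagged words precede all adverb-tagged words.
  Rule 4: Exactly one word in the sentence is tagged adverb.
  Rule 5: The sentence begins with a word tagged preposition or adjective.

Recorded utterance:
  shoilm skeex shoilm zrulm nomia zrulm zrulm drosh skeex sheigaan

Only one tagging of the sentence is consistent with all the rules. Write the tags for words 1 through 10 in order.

adjective preposition adjective verb adjective verb verb adverb preposition preposition

Candidates per position — 1:shoilm {adjective,verb}; 2:skeex {preposition,adverb}; 3:shoilm {adjective,verb}; 4:zrulm {verb}; 5:nomia {adverb,adjective}; 6:zrulm {verb}; 7:zrulm {verb}; 8:drosh {adverb}; 9:skeex {preposition,adverb}; 10:sheigaan {preposition}.
If word 1 were verb, no tagging could satisfy rule 2; so word 1 is adjective.
If word 2 were adverb, no tagging could satisfy rule 3; so word 2 is preposition.
If word 3 were verb, no tagging could satisfy rule 2; so word 3 is adjective.
If word 5 were adverb, no tagging could satisfy rule 1; so word 5 is adjective.
If word 9 were adverb, no tagging could satisfy rule 4; so word 9 is preposition.
That leaves exactly one tagging: adjective preposition adjective verb adjective verb verb adverb preposition preposition.
Rule-by-rule: rule 1 ok; rule 2 ok; rule 3 ok; rule 4 ok; rule 5 ok.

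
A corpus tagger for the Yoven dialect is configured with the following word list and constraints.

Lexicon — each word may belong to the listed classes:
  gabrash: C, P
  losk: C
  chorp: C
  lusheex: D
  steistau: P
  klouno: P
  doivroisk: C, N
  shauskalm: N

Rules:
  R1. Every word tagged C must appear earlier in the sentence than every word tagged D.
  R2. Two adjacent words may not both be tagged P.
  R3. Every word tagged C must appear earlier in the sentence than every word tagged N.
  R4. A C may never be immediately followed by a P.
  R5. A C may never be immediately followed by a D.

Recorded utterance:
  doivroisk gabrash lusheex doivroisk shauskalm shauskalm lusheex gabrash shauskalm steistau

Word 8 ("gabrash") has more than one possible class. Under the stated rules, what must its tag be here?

Candidates per position — 1:doivroisk {C,N}; 2:gabrash {C,P}; 3:lusheex {D}; 4:doivroisk {C,N}; 5:shauskalm {N}; 6:shauskalm {N}; 7:lusheex {D}; 8:gabrash {C,P}; 9:shauskalm {N}; 10:steistau {P}.
If word 2 were C, no tagging could satisfy rule 5; so word 2 is P.
If word 4 were C, no tagging could satisfy rule 1; so word 4 is N.
If word 8 were C, no tagging could satisfy rule 1; so word 8 is P.
If word 1 were C, no tagging could satisfy rule 4; so word 1 is N.
The only consistent sequence is: N P D N N N D P N P.
Check: rule 1 ok; rule 2 ok; rule 3 ok; rule 4 ok; rule 5 ok.

P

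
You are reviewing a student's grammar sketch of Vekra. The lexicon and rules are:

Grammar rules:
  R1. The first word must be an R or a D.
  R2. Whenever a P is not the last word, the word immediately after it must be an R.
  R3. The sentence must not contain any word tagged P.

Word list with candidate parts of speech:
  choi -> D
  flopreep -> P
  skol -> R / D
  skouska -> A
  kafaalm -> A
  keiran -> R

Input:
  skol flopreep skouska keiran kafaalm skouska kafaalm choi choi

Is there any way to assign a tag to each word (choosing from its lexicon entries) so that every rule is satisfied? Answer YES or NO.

Candidates per position — 1:skol {R,D}; 2:flopreep {P}; 3:skouska {A}; 4:keiran {R}; 5:kafaalm {A}; 6:skouska {A}; 7:kafaalm {A}; 8:choi {D}; 9:choi {D}.
Rule 2 cannot be satisfied by any choice of tags from the lexicon.
So there is no consistent tagging.

NO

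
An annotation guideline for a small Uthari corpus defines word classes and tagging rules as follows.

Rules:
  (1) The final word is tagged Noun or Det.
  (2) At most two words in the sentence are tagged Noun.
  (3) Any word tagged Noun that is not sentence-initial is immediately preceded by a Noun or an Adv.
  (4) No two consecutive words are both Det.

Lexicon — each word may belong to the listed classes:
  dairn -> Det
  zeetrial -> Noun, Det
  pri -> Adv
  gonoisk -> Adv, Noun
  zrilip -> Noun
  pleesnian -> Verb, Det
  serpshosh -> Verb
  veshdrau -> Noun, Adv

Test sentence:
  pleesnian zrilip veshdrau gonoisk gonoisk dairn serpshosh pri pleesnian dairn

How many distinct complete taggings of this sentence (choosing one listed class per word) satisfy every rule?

Candidates per position — 1:pleesnian {Verb,Det}; 2:zrilip {Noun}; 3:veshdrau {Noun,Adv}; 4:gonoisk {Adv,Noun}; 5:gonoisk {Adv,Noun}; 6:dairn {Det}; 7:serpshosh {Verb}; 8:pri {Adv}; 9:pleesnian {Verb,Det}; 10:dairn {Det}.
There are 32 candidate sequences in total.
Rule 3 cannot be satisfied by any choice of tags from the lexicon.
So there is no consistent tagging.
Count = 0.

0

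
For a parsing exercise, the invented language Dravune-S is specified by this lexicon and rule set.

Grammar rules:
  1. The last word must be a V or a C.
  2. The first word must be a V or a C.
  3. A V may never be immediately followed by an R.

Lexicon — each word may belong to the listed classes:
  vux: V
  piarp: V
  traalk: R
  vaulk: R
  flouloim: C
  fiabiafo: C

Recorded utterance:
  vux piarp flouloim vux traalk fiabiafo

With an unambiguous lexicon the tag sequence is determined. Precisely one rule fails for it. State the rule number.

3

Fixed tagging: V V C V R C.
Applying the rules: R1 pass, R2 pass, R3 fail.
Only rule 3 fails.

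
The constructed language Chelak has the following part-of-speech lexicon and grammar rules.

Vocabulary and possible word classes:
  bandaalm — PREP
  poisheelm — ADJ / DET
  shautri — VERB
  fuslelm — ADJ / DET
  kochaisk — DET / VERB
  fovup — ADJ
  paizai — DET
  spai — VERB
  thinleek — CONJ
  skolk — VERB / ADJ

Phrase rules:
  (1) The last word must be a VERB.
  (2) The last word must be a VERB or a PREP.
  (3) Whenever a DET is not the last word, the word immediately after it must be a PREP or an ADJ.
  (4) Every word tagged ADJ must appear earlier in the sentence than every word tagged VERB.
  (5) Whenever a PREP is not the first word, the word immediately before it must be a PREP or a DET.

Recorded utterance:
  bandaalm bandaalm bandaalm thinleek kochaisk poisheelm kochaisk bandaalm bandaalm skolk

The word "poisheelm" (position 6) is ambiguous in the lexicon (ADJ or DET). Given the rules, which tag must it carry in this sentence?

Candidates per position — 1:bandaalm {PREP}; 2:bandaalm {PREP}; 3:bandaalm {PREP}; 4:thinleek {CONJ}; 5:kochaisk {DET,VERB}; 6:poisheelm {ADJ,DET}; 7:kochaisk {DET,VERB}; 8:bandaalm {PREP}; 9:bandaalm {PREP}; 10:skolk {VERB,ADJ}.
Position 6: tagging it DET would leave rule 3 unsatisfiable, so it must be ADJ.
Position 7: tagging it VERB would leave rule 5 unsatisfiable, so it must be DET.
Position 10: tagging it ADJ would leave rule 1 unsatisfiable, so it must be VERB.
Position 5: tagging it VERB would leave rule 4 unsatisfiable, so it must be DET.
The unique satisfying tagging is: PREP PREP PREP CONJ DET ADJ DET PREP PREP VERB.
Verifying each rule — rule 1 ✓; rule 2 ✓; rule 3 ✓; rule 4 ✓; rule 5 ✓.

ADJ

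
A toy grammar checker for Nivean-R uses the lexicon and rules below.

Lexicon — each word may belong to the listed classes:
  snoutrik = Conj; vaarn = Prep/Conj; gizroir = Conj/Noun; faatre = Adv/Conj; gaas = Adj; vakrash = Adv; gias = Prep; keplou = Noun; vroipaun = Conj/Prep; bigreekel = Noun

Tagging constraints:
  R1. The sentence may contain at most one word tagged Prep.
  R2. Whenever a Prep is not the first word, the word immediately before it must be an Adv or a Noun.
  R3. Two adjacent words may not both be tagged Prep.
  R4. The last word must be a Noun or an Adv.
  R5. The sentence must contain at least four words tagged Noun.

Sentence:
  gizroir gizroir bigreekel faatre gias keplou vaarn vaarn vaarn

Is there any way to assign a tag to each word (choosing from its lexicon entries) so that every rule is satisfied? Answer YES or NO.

NO

Candidates per position — 1:gizroir {Conj,Noun}; 2:gizroir {Conj,Noun}; 3:bigreekel {Noun}; 4:faatre {Adv,Conj}; 5:gias {Prep}; 6:keplou {Noun}; 7:vaarn {Prep,Conj}; 8:vaarn {Prep,Conj}; 9:vaarn {Prep,Conj}.
Rule 4 cannot be satisfied by any choice of tags from the lexicon.
So there is no consistent tagging.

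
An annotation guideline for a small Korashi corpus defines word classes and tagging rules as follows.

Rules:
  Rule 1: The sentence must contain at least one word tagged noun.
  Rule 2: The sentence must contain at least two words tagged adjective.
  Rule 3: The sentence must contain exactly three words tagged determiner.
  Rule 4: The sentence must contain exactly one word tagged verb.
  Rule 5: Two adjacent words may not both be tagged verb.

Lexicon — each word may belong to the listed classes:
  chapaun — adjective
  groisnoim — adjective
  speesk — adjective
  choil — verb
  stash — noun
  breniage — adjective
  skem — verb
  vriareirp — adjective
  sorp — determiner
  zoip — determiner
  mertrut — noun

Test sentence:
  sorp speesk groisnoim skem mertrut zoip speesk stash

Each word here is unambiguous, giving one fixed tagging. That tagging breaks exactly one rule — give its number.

Fixed tagging: determiner adjective adjective verb noun determiner adjective noun.
Checking each rule: R1 ✓, R2 ✓, R3 ✗, R4 ✓, R5 ✓.
Only rule 3 fails.

3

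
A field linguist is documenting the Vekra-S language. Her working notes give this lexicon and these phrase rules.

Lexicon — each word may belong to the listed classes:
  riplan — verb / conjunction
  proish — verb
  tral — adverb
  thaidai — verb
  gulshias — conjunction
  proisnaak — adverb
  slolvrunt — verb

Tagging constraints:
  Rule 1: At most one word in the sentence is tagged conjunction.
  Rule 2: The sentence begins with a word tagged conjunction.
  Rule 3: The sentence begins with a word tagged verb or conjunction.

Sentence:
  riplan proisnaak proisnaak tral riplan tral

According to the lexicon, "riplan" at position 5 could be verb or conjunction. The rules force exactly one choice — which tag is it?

Candidates per position — 1:riplan {verb,conjunction}; 2:proisnaak {adverb}; 3:proisnaak {adverb}; 4:tral {adverb}; 5:riplan {verb,conjunction}; 6:tral {adverb}.
Position 1: verb is ruled out by rule 2; that leaves conjunction.
Position 5: conjunction is ruled out by rule 1; that leaves verb.
That leaves exactly one tagging: conjunction adverb adverb adverb verb adverb.
Verifying each rule — rule 1 ok; rule 2 ok; rule 3 ok.

verb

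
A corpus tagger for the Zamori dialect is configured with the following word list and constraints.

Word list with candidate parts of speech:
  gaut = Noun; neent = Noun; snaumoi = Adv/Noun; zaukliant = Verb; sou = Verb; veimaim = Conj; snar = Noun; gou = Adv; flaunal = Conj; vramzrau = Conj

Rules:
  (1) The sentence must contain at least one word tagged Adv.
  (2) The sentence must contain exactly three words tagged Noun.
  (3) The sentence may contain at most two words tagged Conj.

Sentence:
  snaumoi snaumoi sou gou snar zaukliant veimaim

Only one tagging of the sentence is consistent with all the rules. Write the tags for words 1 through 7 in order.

Noun Noun Verb Adv Noun Verb Conj

Candidates per position — 1:snaumoi {Adv,Noun}; 2:snaumoi {Adv,Noun}; 3:sou {Verb}; 4:gou {Adv}; 5:snar {Noun}; 6:zaukliant {Verb}; 7:veimaim {Conj}.
At position 1, choosing Adv makes rule 2 impossible to satisfy; hence Noun.
At position 2, choosing Adv makes rule 2 impossible to satisfy; hence Noun.
The unique satisfying tagging is: Noun Noun Verb Adv Noun Verb Conj.
Check: rule 1 satisfied; rule 2 satisfied; rule 3 satisfied.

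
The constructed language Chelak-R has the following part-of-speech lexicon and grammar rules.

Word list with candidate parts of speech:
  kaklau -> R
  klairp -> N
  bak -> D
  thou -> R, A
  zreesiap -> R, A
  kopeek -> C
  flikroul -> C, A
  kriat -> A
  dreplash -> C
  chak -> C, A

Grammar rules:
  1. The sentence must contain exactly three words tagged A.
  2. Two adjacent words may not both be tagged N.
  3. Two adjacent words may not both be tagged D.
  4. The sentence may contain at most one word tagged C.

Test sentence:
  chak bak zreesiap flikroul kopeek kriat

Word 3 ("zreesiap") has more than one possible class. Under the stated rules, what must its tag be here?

Candidates per position — 1:chak {C,A}; 2:bak {D}; 3:zreesiap {R,A}; 4:flikroul {C,A}; 5:kopeek {C}; 6:kriat {A}.
At position 1, choosing C makes rule 4 impossible to satisfy; hence A.
At position 4, choosing C makes rule 4 impossible to satisfy; hence A.
At position 3, choosing A makes rule 1 impossible to satisfy; hence R.
The unique satisfying tagging is: A D R A C A.
Checking: rule 1 ✓; rule 2 ✓; rule 3 ✓; rule 4 ✓.

R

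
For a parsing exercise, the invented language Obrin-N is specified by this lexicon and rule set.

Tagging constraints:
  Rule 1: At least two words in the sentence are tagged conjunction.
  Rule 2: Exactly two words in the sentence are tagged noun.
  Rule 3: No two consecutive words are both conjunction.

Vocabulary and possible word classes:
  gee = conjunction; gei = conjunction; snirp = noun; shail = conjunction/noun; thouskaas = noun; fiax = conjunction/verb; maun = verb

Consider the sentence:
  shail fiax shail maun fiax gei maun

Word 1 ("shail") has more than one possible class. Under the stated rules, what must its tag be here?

Candidates per position — 1:shail {conjunction,noun}; 2:fiax {conjunction,verb}; 3:shail {conjunction,noun}; 4:maun {verb}; 5:fiax {conjunction,verb}; 6:gei {conjunction}; 7:maun {verb}.
Position 1: conjunction is ruled out by rule 2; that leaves noun.
Position 3: conjunction is ruled out by rule 2; that leaves noun.
Position 5: conjunction is ruled out by rule 3; that leaves verb.
Position 2: verb is ruled out by rule 1; that leaves conjunction.
That leaves exactly one tagging: noun conjunction noun verb verb conjunction verb.
Checking: rule 1 ok; rule 2 ok; rule 3 ok.

noun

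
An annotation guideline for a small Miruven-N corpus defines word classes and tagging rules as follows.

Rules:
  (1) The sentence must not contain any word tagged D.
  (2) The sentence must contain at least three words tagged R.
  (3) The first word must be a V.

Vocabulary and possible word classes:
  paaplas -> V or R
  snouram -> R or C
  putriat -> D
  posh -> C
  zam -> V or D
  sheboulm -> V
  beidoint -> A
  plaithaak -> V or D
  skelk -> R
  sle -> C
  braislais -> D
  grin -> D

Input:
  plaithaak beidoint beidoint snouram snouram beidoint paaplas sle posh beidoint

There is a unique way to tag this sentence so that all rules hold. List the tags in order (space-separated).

Candidates per position — 1:plaithaak {V,D}; 2:beidoint {A}; 3:beidoint {A}; 4:snouram {R,C}; 5:snouram {R,C}; 6:beidoint {A}; 7:paaplas {V,R}; 8:sle {C}; 9:posh {C}; 10:beidoint {A}.
Position 1: tagging it D would leave rule 1 unsatisfiable, so it must be V.
Position 4: tagging it C would leave rule 2 unsatisfiable, so it must be R.
Position 5: tagging it C would leave rule 2 unsatisfiable, so it must be R.
Position 7: tagging it V would leave rule 2 unsatisfiable, so it must be R.
That leaves exactly one tagging: V A A R R A R C C A.
Checking: rule 1 satisfied; rule 2 satisfied; rule 3 satisfied.

V A A R R A R C C A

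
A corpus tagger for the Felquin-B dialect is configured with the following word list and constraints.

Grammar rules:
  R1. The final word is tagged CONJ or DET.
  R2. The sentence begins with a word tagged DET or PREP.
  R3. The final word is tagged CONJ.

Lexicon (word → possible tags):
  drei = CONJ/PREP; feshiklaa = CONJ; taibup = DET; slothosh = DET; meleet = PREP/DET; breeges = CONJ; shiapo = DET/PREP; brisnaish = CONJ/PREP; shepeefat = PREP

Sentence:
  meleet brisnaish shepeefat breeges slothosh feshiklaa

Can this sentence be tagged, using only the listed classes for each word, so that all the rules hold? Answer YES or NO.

YES

Candidates per position — 1:meleet {PREP,DET}; 2:brisnaish {CONJ,PREP}; 3:shepeefat {PREP}; 4:breeges {CONJ}; 5:slothosh {DET}; 6:feshiklaa {CONJ}.
One satisfying assignment: DET CONJ PREP CONJ DET CONJ.
Verifying each rule — rule 1 ✓; rule 2 ✓; rule 3 ✓.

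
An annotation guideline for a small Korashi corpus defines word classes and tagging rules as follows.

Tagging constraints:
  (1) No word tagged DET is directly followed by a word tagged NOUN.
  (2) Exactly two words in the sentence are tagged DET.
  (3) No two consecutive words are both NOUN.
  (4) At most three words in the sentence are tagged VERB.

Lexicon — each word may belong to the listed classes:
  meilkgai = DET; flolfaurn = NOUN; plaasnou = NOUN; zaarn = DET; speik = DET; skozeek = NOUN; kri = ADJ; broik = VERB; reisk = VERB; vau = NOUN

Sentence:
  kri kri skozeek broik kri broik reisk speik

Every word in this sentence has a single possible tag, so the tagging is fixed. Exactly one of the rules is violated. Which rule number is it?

2

Fixed tagging: ADJ ADJ NOUN VERB ADJ VERB VERB DET.
Checking each rule: R1 ✓, R2 ✗, R3 ✓, R4 ✓.
Only rule 2 fails.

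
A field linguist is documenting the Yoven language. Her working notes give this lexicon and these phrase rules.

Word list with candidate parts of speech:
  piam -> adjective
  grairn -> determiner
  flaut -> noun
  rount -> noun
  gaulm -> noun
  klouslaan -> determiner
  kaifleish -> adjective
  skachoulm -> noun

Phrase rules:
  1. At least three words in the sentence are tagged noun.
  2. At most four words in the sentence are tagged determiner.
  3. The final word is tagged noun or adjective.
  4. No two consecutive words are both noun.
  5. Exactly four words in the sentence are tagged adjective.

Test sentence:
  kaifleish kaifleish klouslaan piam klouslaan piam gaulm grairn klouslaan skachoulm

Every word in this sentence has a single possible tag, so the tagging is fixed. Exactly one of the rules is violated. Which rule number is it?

Fixed tagging: adjective adjective determiner adjective determiner adjective noun determiner determiner noun.
Rule check: R1 violated, R2 holds, R3 holds, R4 holds, R5 holds.
Only rule 1 fails.

1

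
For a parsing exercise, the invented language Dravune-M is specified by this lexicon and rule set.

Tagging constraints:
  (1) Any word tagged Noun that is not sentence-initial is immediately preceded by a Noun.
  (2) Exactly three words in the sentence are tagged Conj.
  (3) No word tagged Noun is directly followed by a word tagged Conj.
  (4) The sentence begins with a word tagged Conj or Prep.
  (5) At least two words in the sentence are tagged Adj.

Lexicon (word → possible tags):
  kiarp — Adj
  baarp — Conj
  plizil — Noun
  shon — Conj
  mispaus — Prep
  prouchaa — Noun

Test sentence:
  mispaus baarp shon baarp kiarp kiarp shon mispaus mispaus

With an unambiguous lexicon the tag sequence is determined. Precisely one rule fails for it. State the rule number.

Fixed tagging: Prep Conj Conj Conj Adj Adj Conj Prep Prep.
Rule check: R1 holds, R2 violated, R3 holds, R4 holds, R5 holds.
Only rule 2 fails.

2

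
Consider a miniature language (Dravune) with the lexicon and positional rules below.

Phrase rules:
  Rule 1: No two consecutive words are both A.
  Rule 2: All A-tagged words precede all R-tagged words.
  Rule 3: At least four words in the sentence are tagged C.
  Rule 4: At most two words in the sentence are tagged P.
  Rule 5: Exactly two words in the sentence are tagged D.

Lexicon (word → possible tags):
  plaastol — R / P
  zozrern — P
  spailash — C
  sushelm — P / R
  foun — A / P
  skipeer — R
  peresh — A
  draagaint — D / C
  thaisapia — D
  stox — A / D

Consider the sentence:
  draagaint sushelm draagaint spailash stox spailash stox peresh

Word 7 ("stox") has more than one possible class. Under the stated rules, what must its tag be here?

D

Candidates per position — 1:draagaint {D,C}; 2:sushelm {P,R}; 3:draagaint {D,C}; 4:spailash {C}; 5:stox {A,D}; 6:spailash {C}; 7:stox {A,D}; 8:peresh {A}.
If word 1 were D, no tagging could satisfy rule 3; so word 1 is C.
If word 2 were R, no tagging could satisfy rule 2; so word 2 is P.
If word 3 were D, no tagging could satisfy rule 3; so word 3 is C.
If word 5 were A, no tagging could satisfy rule 5; so word 5 is D.
If word 7 were A, no tagging could satisfy rule 1; so word 7 is D.
That leaves exactly one tagging: C P C C D C D A.
Check: rule 1 holds; rule 2 holds; rule 3 holds; rule 4 holds; rule 5 holds.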